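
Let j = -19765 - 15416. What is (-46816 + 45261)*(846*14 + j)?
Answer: 36289035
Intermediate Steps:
j = -35181
(-46816 + 45261)*(846*14 + j) = (-46816 + 45261)*(846*14 - 35181) = -1555*(11844 - 35181) = -1555*(-23337) = 36289035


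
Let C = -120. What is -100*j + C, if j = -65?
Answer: 6380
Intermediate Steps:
-100*j + C = -100*(-65) - 120 = 6500 - 120 = 6380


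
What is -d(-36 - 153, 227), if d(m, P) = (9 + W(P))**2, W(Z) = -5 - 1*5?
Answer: -1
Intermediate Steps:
W(Z) = -10 (W(Z) = -5 - 5 = -10)
d(m, P) = 1 (d(m, P) = (9 - 10)**2 = (-1)**2 = 1)
-d(-36 - 153, 227) = -1*1 = -1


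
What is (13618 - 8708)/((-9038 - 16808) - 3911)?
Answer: -4910/29757 ≈ -0.16500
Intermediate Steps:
(13618 - 8708)/((-9038 - 16808) - 3911) = 4910/(-25846 - 3911) = 4910/(-29757) = 4910*(-1/29757) = -4910/29757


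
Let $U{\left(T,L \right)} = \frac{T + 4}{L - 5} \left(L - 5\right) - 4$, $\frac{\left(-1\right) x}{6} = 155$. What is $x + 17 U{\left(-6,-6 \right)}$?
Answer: $-1032$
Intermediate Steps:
$x = -930$ ($x = \left(-6\right) 155 = -930$)
$U{\left(T,L \right)} = T$ ($U{\left(T,L \right)} = \frac{4 + T}{-5 + L} \left(-5 + L\right) - 4 = \left(4 + T\right) - 4 = T$)
$x + 17 U{\left(-6,-6 \right)} = -930 + 17 \left(-6\right) = -930 - 102 = -1032$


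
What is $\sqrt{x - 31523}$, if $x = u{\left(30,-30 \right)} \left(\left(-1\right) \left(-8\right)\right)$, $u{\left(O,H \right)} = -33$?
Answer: $i \sqrt{31787} \approx 178.29 i$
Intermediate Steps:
$x = -264$ ($x = - 33 \left(\left(-1\right) \left(-8\right)\right) = \left(-33\right) 8 = -264$)
$\sqrt{x - 31523} = \sqrt{-264 - 31523} = \sqrt{-31787} = i \sqrt{31787}$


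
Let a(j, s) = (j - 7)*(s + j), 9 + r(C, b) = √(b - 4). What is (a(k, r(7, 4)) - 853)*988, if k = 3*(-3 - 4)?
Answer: -12844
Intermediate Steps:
k = -21 (k = 3*(-7) = -21)
r(C, b) = -9 + √(-4 + b) (r(C, b) = -9 + √(b - 4) = -9 + √(-4 + b))
a(j, s) = (-7 + j)*(j + s)
(a(k, r(7, 4)) - 853)*988 = (((-21)² - 7*(-21) - 7*(-9 + √(-4 + 4)) - 21*(-9 + √(-4 + 4))) - 853)*988 = ((441 + 147 - 7*(-9 + √0) - 21*(-9 + √0)) - 853)*988 = ((441 + 147 - 7*(-9 + 0) - 21*(-9 + 0)) - 853)*988 = ((441 + 147 - 7*(-9) - 21*(-9)) - 853)*988 = ((441 + 147 + 63 + 189) - 853)*988 = (840 - 853)*988 = -13*988 = -12844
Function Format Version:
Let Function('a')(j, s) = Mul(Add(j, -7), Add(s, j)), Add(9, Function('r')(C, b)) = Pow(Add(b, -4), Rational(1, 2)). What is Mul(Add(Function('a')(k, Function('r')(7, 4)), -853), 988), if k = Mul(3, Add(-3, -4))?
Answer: -12844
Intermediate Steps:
k = -21 (k = Mul(3, -7) = -21)
Function('r')(C, b) = Add(-9, Pow(Add(-4, b), Rational(1, 2))) (Function('r')(C, b) = Add(-9, Pow(Add(b, -4), Rational(1, 2))) = Add(-9, Pow(Add(-4, b), Rational(1, 2))))
Function('a')(j, s) = Mul(Add(-7, j), Add(j, s))
Mul(Add(Function('a')(k, Function('r')(7, 4)), -853), 988) = Mul(Add(Add(Pow(-21, 2), Mul(-7, -21), Mul(-7, Add(-9, Pow(Add(-4, 4), Rational(1, 2)))), Mul(-21, Add(-9, Pow(Add(-4, 4), Rational(1, 2))))), -853), 988) = Mul(Add(Add(441, 147, Mul(-7, Add(-9, Pow(0, Rational(1, 2)))), Mul(-21, Add(-9, Pow(0, Rational(1, 2))))), -853), 988) = Mul(Add(Add(441, 147, Mul(-7, Add(-9, 0)), Mul(-21, Add(-9, 0))), -853), 988) = Mul(Add(Add(441, 147, Mul(-7, -9), Mul(-21, -9)), -853), 988) = Mul(Add(Add(441, 147, 63, 189), -853), 988) = Mul(Add(840, -853), 988) = Mul(-13, 988) = -12844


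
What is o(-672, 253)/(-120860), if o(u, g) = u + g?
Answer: 419/120860 ≈ 0.0034668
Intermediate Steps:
o(u, g) = g + u
o(-672, 253)/(-120860) = (253 - 672)/(-120860) = -419*(-1/120860) = 419/120860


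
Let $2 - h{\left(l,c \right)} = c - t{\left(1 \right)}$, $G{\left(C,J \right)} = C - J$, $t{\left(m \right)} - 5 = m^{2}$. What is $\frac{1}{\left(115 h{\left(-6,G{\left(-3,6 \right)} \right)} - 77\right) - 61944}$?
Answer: $- \frac{1}{60066} \approx -1.6648 \cdot 10^{-5}$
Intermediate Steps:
$t{\left(m \right)} = 5 + m^{2}$
$h{\left(l,c \right)} = 8 - c$ ($h{\left(l,c \right)} = 2 - \left(c - \left(5 + 1^{2}\right)\right) = 2 - \left(c - \left(5 + 1\right)\right) = 2 - \left(c - 6\right) = 2 - \left(-6 + c\right) = 8 - c$)
$\frac{1}{\left(115 h{\left(-6,G{\left(-3,6 \right)} \right)} - 77\right) - 61944} = \frac{1}{\left(115 \left(8 - \left(-3 - 6\right)\right) - 77\right) - 61944} = \frac{1}{\left(115 \left(8 - -9\right) - 77\right) - 61944} = \frac{1}{\left(115 \left(8 + 9\right) - 77\right) - 61944} = \frac{1}{\left(115 \cdot 17 - 77\right) - 61944} = \frac{1}{\left(1955 - 77\right) - 61944} = \frac{1}{1878 - 61944} = \frac{1}{-60066} = - \frac{1}{60066}$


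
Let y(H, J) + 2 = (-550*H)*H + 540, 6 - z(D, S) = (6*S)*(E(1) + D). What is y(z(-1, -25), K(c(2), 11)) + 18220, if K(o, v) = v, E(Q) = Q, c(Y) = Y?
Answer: -1042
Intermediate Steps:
z(D, S) = 6 - 6*S*(1 + D)
y(H, J) = 538 - 550*H² (y(H, J) = -2 + ((-550*H)*H + 540) = -2 + (-550*H² + 540) = -2 + (540 - 550*H²) = 538 - 550*H²)
y(z(-1, -25), K(c(2), 11)) + 18220 = (538 - 550*(6 - 6*(-25) - 6*(-1)*(-25))²) + 18220 = (538 - 550*(6 + 150 - 150)²) + 18220 = (538 - 550*6²) + 18220 = (538 - 550*36) + 18220 = (538 - 19800) + 18220 = -19262 + 18220 = -1042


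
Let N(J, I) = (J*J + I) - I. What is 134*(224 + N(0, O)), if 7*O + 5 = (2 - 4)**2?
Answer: 30016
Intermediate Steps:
O = -1/7 (O = -5/7 + (2 - 4)**2/7 = -5/7 + (1/7)*(-2)**2 = -5/7 + (1/7)*4 = -5/7 + 4/7 = -1/7 ≈ -0.14286)
N(J, I) = J**2 (N(J, I) = (J**2 + I) - I = (I + J**2) - I = J**2)
134*(224 + N(0, O)) = 134*(224 + 0**2) = 134*(224 + 0) = 134*224 = 30016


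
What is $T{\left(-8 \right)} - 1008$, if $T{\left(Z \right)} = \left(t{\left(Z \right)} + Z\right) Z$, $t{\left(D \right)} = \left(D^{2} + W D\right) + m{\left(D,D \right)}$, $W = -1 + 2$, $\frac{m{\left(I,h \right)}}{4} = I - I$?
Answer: $-1392$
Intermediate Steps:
$m{\left(I,h \right)} = 0$ ($m{\left(I,h \right)} = 4 \left(I - I\right) = 4 \cdot 0 = 0$)
$W = 1$
$t{\left(D \right)} = D + D^{2}$ ($t{\left(D \right)} = \left(D^{2} + 1 D\right) + 0 = \left(D^{2} + D\right) + 0 = \left(D + D^{2}\right) + 0 = D + D^{2}$)
$T{\left(Z \right)} = Z \left(Z + Z \left(1 + Z\right)\right)$ ($T{\left(Z \right)} = \left(Z \left(1 + Z\right) + Z\right) Z = \left(Z + Z \left(1 + Z\right)\right) Z = Z \left(Z + Z \left(1 + Z\right)\right)$)
$T{\left(-8 \right)} - 1008 = \left(-8\right)^{2} \left(2 - 8\right) - 1008 = 64 \left(-6\right) - 1008 = -384 - 1008 = -1392$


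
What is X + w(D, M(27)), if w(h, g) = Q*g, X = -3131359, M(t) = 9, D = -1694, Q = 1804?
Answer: -3115123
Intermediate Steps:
w(h, g) = 1804*g
X + w(D, M(27)) = -3131359 + 1804*9 = -3131359 + 16236 = -3115123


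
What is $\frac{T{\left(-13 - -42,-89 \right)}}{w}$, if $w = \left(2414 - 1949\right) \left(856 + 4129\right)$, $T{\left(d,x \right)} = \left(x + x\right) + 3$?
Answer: $- \frac{7}{92721} \approx -7.5495 \cdot 10^{-5}$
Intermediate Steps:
$T{\left(d,x \right)} = 3 + 2 x$ ($T{\left(d,x \right)} = 2 x + 3 = 3 + 2 x$)
$w = 2318025$ ($w = 465 \cdot 4985 = 2318025$)
$\frac{T{\left(-13 - -42,-89 \right)}}{w} = \frac{3 + 2 \left(-89\right)}{2318025} = \left(3 - 178\right) \frac{1}{2318025} = \left(-175\right) \frac{1}{2318025} = - \frac{7}{92721}$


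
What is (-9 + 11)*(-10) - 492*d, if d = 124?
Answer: -61028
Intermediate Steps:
(-9 + 11)*(-10) - 492*d = (-9 + 11)*(-10) - 492*124 = 2*(-10) - 61008 = -20 - 61008 = -61028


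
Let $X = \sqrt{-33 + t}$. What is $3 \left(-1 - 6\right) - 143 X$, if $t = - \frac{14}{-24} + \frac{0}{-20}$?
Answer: $-21 - \frac{143 i \sqrt{1167}}{6} \approx -21.0 - 814.18 i$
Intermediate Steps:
$t = \frac{7}{12}$ ($t = \left(-14\right) \left(- \frac{1}{24}\right) + 0 \left(- \frac{1}{20}\right) = \frac{7}{12} + 0 = \frac{7}{12} \approx 0.58333$)
$X = \frac{i \sqrt{1167}}{6}$ ($X = \sqrt{-33 + \frac{7}{12}} = \sqrt{- \frac{389}{12}} = \frac{i \sqrt{1167}}{6} \approx 5.6936 i$)
$3 \left(-1 - 6\right) - 143 X = 3 \left(-1 - 6\right) - 143 \frac{i \sqrt{1167}}{6} = 3 \left(-7\right) - \frac{143 i \sqrt{1167}}{6} = -21 - \frac{143 i \sqrt{1167}}{6}$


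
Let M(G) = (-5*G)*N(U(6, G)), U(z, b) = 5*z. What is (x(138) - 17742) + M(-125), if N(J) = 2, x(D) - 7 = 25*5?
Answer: -16360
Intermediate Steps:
x(D) = 132 (x(D) = 7 + 25*5 = 7 + 125 = 132)
M(G) = -10*G (M(G) = -5*G*2 = -10*G)
(x(138) - 17742) + M(-125) = (132 - 17742) - 10*(-125) = -17610 + 1250 = -16360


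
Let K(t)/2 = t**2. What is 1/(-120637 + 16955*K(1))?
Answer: -1/86727 ≈ -1.1530e-5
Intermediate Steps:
K(t) = 2*t**2
1/(-120637 + 16955*K(1)) = 1/(-120637 + 16955*(2*1**2)) = 1/(-120637 + 16955*(2*1)) = 1/(-120637 + 16955*2) = 1/(-120637 + 33910) = 1/(-86727) = -1/86727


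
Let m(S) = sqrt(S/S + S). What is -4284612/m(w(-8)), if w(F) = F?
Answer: 4284612*I*sqrt(7)/7 ≈ 1.6194e+6*I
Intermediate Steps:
m(S) = sqrt(1 + S)
-4284612/m(w(-8)) = -4284612/sqrt(1 - 8) = -4284612*(-I*sqrt(7)/7) = -(-4284612)*I*sqrt(7)/7 = 4284612*I*sqrt(7)/7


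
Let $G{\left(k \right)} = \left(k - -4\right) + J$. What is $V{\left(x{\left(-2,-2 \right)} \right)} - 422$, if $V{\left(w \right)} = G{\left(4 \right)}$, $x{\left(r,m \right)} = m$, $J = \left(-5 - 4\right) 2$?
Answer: $-432$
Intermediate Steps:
$J = -18$ ($J = \left(-9\right) 2 = -18$)
$G{\left(k \right)} = -14 + k$ ($G{\left(k \right)} = \left(k - -4\right) - 18 = \left(k + 4\right) - 18 = \left(4 + k\right) - 18 = -14 + k$)
$V{\left(w \right)} = -10$ ($V{\left(w \right)} = -14 + 4 = -10$)
$V{\left(x{\left(-2,-2 \right)} \right)} - 422 = -10 - 422 = -432$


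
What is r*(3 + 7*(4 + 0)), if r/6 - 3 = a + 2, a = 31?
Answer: 6696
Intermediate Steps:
r = 216 (r = 18 + 6*(31 + 2) = 18 + 6*33 = 18 + 198 = 216)
r*(3 + 7*(4 + 0)) = 216*(3 + 7*(4 + 0)) = 216*(3 + 7*4) = 216*(3 + 28) = 216*31 = 6696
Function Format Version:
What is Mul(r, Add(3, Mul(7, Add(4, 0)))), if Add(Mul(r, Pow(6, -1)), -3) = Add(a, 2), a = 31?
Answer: 6696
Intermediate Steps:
r = 216 (r = Add(18, Mul(6, Add(31, 2))) = Add(18, Mul(6, 33)) = Add(18, 198) = 216)
Mul(r, Add(3, Mul(7, Add(4, 0)))) = Mul(216, Add(3, Mul(7, Add(4, 0)))) = Mul(216, Add(3, Mul(7, 4))) = Mul(216, Add(3, 28)) = Mul(216, 31) = 6696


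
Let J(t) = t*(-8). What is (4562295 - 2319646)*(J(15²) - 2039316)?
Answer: -4577506756284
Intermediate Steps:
J(t) = -8*t
(4562295 - 2319646)*(J(15²) - 2039316) = (4562295 - 2319646)*(-8*15² - 2039316) = 2242649*(-8*225 - 2039316) = 2242649*(-1800 - 2039316) = 2242649*(-2041116) = -4577506756284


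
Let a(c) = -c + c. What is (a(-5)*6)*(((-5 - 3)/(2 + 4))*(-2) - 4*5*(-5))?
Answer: 0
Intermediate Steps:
a(c) = 0
(a(-5)*6)*(((-5 - 3)/(2 + 4))*(-2) - 4*5*(-5)) = (0*6)*(((-5 - 3)/(2 + 4))*(-2) - 4*5*(-5)) = 0*(-8/6*(-2) - 20*(-5)) = 0*(-8*⅙*(-2) + 100) = 0*(-4/3*(-2) + 100) = 0*(8/3 + 100) = 0*(308/3) = 0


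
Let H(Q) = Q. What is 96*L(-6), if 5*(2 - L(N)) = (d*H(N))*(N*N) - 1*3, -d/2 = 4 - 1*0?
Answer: -32928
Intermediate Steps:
d = -8 (d = -2*(4 - 1*0) = -2*(4 + 0) = -2*4 = -8)
L(N) = 13/5 + 8*N³/5 (L(N) = 2 - ((-8*N)*(N*N) - 1*3)/5 = 2 - ((-8*N)*N² - 3)/5 = 2 - (-8*N³ - 3)/5 = 2 - (-3 - 8*N³)/5 = 2 + (⅗ + 8*N³/5) = 13/5 + 8*N³/5)
96*L(-6) = 96*(13/5 + (8/5)*(-6)³) = 96*(13/5 + (8/5)*(-216)) = 96*(13/5 - 1728/5) = 96*(-343) = -32928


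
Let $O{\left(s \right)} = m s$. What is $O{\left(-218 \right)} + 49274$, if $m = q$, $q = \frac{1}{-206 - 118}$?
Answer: $\frac{7982497}{162} \approx 49275.0$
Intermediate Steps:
$q = - \frac{1}{324}$ ($q = \frac{1}{-324} = - \frac{1}{324} \approx -0.0030864$)
$m = - \frac{1}{324} \approx -0.0030864$
$O{\left(s \right)} = - \frac{s}{324}$
$O{\left(-218 \right)} + 49274 = \left(- \frac{1}{324}\right) \left(-218\right) + 49274 = \frac{109}{162} + 49274 = \frac{7982497}{162}$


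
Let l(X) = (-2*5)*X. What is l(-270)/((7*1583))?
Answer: 2700/11081 ≈ 0.24366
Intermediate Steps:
l(X) = -10*X
l(-270)/((7*1583)) = (-10*(-270))/((7*1583)) = 2700/11081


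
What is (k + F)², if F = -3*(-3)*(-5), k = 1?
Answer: 1936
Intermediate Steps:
F = -45 (F = 9*(-5) = -45)
(k + F)² = (1 - 45)² = (-44)² = 1936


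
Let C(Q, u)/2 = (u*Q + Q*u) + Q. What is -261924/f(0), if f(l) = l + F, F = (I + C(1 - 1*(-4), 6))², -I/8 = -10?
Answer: -21827/3675 ≈ -5.9393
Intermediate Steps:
I = 80 (I = -8*(-10) = 80)
C(Q, u) = 2*Q + 4*Q*u (C(Q, u) = 2*((u*Q + Q*u) + Q) = 2*((Q*u + Q*u) + Q) = 2*(2*Q*u + Q) = 2*(Q + 2*Q*u) = 2*Q + 4*Q*u)
F = 44100 (F = (80 + 2*(1 - 1*(-4))*(1 + 2*6))² = (80 + 2*(1 + 4)*(1 + 12))² = (80 + 2*5*13)² = (80 + 130)² = 210² = 44100)
f(l) = 44100 + l (f(l) = l + 44100 = 44100 + l)
-261924/f(0) = -261924/(44100 + 0) = -261924/44100 = -261924*1/44100 = -21827/3675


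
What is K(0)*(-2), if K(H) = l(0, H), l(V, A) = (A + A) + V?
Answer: 0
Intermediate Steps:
l(V, A) = V + 2*A (l(V, A) = 2*A + V = V + 2*A)
K(H) = 2*H (K(H) = 0 + 2*H = 2*H)
K(0)*(-2) = (2*0)*(-2) = 0*(-2) = 0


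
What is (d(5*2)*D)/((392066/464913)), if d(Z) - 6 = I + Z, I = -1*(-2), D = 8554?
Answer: 35791792218/196033 ≈ 1.8258e+5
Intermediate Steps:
I = 2
d(Z) = 8 + Z (d(Z) = 6 + (2 + Z) = 8 + Z)
(d(5*2)*D)/((392066/464913)) = ((8 + 5*2)*8554)/((392066/464913)) = ((8 + 10)*8554)/((392066*(1/464913))) = (18*8554)/(392066/464913) = 153972*(464913/392066) = 35791792218/196033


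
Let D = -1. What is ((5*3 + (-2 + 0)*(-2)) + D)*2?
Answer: 36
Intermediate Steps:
((5*3 + (-2 + 0)*(-2)) + D)*2 = ((5*3 + (-2 + 0)*(-2)) - 1)*2 = ((15 - 2*(-2)) - 1)*2 = ((15 + 4) - 1)*2 = (19 - 1)*2 = 18*2 = 36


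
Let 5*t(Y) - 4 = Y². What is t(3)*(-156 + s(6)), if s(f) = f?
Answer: -390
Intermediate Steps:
t(Y) = ⅘ + Y²/5
t(3)*(-156 + s(6)) = (⅘ + (⅕)*3²)*(-156 + 6) = (⅘ + (⅕)*9)*(-150) = (⅘ + 9/5)*(-150) = (13/5)*(-150) = -390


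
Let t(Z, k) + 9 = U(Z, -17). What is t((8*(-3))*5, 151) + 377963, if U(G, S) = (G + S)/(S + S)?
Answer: 12850573/34 ≈ 3.7796e+5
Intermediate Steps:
U(G, S) = (G + S)/(2*S) (U(G, S) = (G + S)/((2*S)) = (G + S)*(1/(2*S)) = (G + S)/(2*S))
t(Z, k) = -17/2 - Z/34 (t(Z, k) = -9 + (1/2)*(Z - 17)/(-17) = -9 + (1/2)*(-1/17)*(-17 + Z) = -9 + (1/2 - Z/34) = -17/2 - Z/34)
t((8*(-3))*5, 151) + 377963 = (-17/2 - 8*(-3)*5/34) + 377963 = (-17/2 - (-12)*5/17) + 377963 = (-17/2 - 1/34*(-120)) + 377963 = (-17/2 + 60/17) + 377963 = -169/34 + 377963 = 12850573/34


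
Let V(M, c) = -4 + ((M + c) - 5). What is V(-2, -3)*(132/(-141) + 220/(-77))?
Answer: 2496/47 ≈ 53.106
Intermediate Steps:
V(M, c) = -9 + M + c (V(M, c) = -4 + (-5 + M + c) = -9 + M + c)
V(-2, -3)*(132/(-141) + 220/(-77)) = (-9 - 2 - 3)*(132/(-141) + 220/(-77)) = -14*(132*(-1/141) + 220*(-1/77)) = -14*(-44/47 - 20/7) = -14*(-1248/329) = 2496/47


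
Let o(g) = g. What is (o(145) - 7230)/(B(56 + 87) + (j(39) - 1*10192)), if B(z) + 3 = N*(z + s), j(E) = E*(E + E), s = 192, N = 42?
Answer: -7085/6917 ≈ -1.0243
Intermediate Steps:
j(E) = 2*E**2 (j(E) = E*(2*E) = 2*E**2)
B(z) = 8061 + 42*z (B(z) = -3 + 42*(z + 192) = -3 + 42*(192 + z) = -3 + (8064 + 42*z) = 8061 + 42*z)
(o(145) - 7230)/(B(56 + 87) + (j(39) - 1*10192)) = (145 - 7230)/((8061 + 42*(56 + 87)) + (2*39**2 - 1*10192)) = -7085/((8061 + 42*143) + (2*1521 - 10192)) = -7085/((8061 + 6006) + (3042 - 10192)) = -7085/(14067 - 7150) = -7085/6917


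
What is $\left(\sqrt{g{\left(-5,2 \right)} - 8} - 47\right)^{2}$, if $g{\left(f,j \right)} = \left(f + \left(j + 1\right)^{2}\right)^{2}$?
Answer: $2217 - 188 \sqrt{2} \approx 1951.1$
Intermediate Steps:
$g{\left(f,j \right)} = \left(f + \left(1 + j\right)^{2}\right)^{2}$
$\left(\sqrt{g{\left(-5,2 \right)} - 8} - 47\right)^{2} = \left(\sqrt{\left(-5 + \left(1 + 2\right)^{2}\right)^{2} - 8} - 47\right)^{2} = \left(\sqrt{\left(-5 + 3^{2}\right)^{2} - 8} - 47\right)^{2} = \left(\sqrt{\left(-5 + 9\right)^{2} - 8} - 47\right)^{2} = \left(\sqrt{4^{2} - 8} - 47\right)^{2} = \left(\sqrt{16 - 8} - 47\right)^{2} = \left(\sqrt{8} - 47\right)^{2} = \left(2 \sqrt{2} - 47\right)^{2} = \left(-47 + 2 \sqrt{2}\right)^{2}$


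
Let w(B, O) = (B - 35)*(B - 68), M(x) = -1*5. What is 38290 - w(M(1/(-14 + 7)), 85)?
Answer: 35370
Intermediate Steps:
M(x) = -5
w(B, O) = (-68 + B)*(-35 + B) (w(B, O) = (-35 + B)*(-68 + B) = (-68 + B)*(-35 + B))
38290 - w(M(1/(-14 + 7)), 85) = 38290 - (2380 + (-5)² - 103*(-5)) = 38290 - (2380 + 25 + 515) = 38290 - 1*2920 = 38290 - 2920 = 35370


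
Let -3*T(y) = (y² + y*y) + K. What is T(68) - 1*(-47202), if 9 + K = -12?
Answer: 132379/3 ≈ 44126.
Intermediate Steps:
K = -21 (K = -9 - 12 = -21)
T(y) = 7 - 2*y²/3 (T(y) = -((y² + y*y) - 21)/3 = -((y² + y²) - 21)/3 = -(2*y² - 21)/3 = -(-21 + 2*y²)/3 = 7 - 2*y²/3)
T(68) - 1*(-47202) = (7 - ⅔*68²) - 1*(-47202) = (7 - ⅔*4624) + 47202 = (7 - 9248/3) + 47202 = -9227/3 + 47202 = 132379/3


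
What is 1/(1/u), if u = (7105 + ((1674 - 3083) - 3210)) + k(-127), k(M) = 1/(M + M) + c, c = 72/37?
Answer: 23381679/9398 ≈ 2487.9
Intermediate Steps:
c = 72/37 (c = 72*(1/37) = 72/37 ≈ 1.9459)
k(M) = 72/37 + 1/(2*M) (k(M) = 1/(M + M) + 72/37 = 1/(2*M) + 72/37 = 72/37 + 1/(2*M))
u = 23381679/9398 (u = (7105 + ((1674 - 3083) - 3210)) + (1/74)*(37 + 144*(-127))/(-127) = (7105 + (-1409 - 3210)) + (1/74)*(-1/127)*(37 - 18288) = (7105 - 4619) + (1/74)*(-1/127)*(-18251) = 2486 + 18251/9398 = 23381679/9398 ≈ 2487.9)
1/(1/u) = 1/(1/(23381679/9398)) = 1/(9398/23381679) = 23381679/9398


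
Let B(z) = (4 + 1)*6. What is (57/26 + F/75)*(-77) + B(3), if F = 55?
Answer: -76157/390 ≈ -195.27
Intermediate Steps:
B(z) = 30 (B(z) = 5*6 = 30)
(57/26 + F/75)*(-77) + B(3) = (57/26 + 55/75)*(-77) + 30 = (57*(1/26) + 55*(1/75))*(-77) + 30 = (57/26 + 11/15)*(-77) + 30 = (1141/390)*(-77) + 30 = -87857/390 + 30 = -76157/390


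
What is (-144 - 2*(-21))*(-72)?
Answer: 7344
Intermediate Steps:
(-144 - 2*(-21))*(-72) = (-144 + 42)*(-72) = -102*(-72) = 7344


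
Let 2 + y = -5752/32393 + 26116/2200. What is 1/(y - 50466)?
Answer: -17816150/898937127903 ≈ -1.9819e-5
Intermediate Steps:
y = 172697997/17816150 (y = -2 + (-5752/32393 + 26116/2200) = -2 + (-5752*1/32393 + 26116*(1/2200)) = -2 + (-5752/32393 + 6529/550) = -2 + 208330297/17816150 = 172697997/17816150 ≈ 9.6933)
1/(y - 50466) = 1/(172697997/17816150 - 50466) = 1/(-898937127903/17816150) = -17816150/898937127903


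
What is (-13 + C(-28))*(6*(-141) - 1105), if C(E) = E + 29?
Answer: 23412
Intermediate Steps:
C(E) = 29 + E
(-13 + C(-28))*(6*(-141) - 1105) = (-13 + (29 - 28))*(6*(-141) - 1105) = (-13 + 1)*(-846 - 1105) = -12*(-1951) = 23412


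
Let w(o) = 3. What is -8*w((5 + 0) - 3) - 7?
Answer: -31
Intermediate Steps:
-8*w((5 + 0) - 3) - 7 = -8*3 - 7 = -24 - 7 = -31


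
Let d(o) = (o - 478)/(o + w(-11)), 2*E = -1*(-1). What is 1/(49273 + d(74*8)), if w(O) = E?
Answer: 395/19462911 ≈ 2.0295e-5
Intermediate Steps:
E = ½ (E = (-1*(-1))/2 = (½)*1 = ½ ≈ 0.50000)
w(O) = ½
d(o) = (-478 + o)/(½ + o) (d(o) = (o - 478)/(o + ½) = (-478 + o)/(½ + o))
1/(49273 + d(74*8)) = 1/(49273 + 2*(-478 + 74*8)/(1 + 2*(74*8))) = 1/(49273 + 2*(-478 + 592)/(1 + 2*592)) = 1/(49273 + 2*114/(1 + 1184)) = 1/(49273 + 2*114/1185) = 1/(49273 + 2*(1/1185)*114) = 1/(49273 + 76/395) = 1/(19462911/395) = 395/19462911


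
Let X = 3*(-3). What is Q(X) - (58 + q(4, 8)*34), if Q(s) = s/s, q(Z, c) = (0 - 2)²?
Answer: -193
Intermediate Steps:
q(Z, c) = 4 (q(Z, c) = (-2)² = 4)
X = -9
Q(s) = 1
Q(X) - (58 + q(4, 8)*34) = 1 - (58 + 4*34) = 1 - (58 + 136) = 1 - 1*194 = 1 - 194 = -193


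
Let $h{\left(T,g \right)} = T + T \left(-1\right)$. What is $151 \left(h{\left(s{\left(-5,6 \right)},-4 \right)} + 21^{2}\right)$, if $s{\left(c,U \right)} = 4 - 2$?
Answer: $66591$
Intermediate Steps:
$s{\left(c,U \right)} = 2$ ($s{\left(c,U \right)} = 4 - 2 = 2$)
$h{\left(T,g \right)} = 0$ ($h{\left(T,g \right)} = T - T = 0$)
$151 \left(h{\left(s{\left(-5,6 \right)},-4 \right)} + 21^{2}\right) = 151 \left(0 + 21^{2}\right) = 151 \left(0 + 441\right) = 151 \cdot 441 = 66591$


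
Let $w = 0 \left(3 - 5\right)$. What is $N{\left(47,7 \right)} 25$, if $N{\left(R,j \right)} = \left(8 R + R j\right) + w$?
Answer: $17625$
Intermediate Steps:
$w = 0$ ($w = 0 \left(-2\right) = 0$)
$N{\left(R,j \right)} = 8 R + R j$ ($N{\left(R,j \right)} = \left(8 R + R j\right) + 0 = 8 R + R j$)
$N{\left(47,7 \right)} 25 = 47 \left(8 + 7\right) 25 = 47 \cdot 15 \cdot 25 = 705 \cdot 25 = 17625$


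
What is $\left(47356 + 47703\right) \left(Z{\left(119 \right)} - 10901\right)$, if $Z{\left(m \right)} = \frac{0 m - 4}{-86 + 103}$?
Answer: $- \frac{17616428939}{17} \approx -1.0363 \cdot 10^{9}$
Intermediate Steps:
$Z{\left(m \right)} = - \frac{4}{17}$ ($Z{\left(m \right)} = \frac{0 - 4}{17} = \left(-4\right) \frac{1}{17} = - \frac{4}{17}$)
$\left(47356 + 47703\right) \left(Z{\left(119 \right)} - 10901\right) = \left(47356 + 47703\right) \left(- \frac{4}{17} - 10901\right) = 95059 \left(- \frac{185321}{17}\right) = - \frac{17616428939}{17}$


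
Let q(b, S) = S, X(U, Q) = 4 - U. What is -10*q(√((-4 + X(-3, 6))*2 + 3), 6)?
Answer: -60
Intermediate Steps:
-10*q(√((-4 + X(-3, 6))*2 + 3), 6) = -10*6 = -60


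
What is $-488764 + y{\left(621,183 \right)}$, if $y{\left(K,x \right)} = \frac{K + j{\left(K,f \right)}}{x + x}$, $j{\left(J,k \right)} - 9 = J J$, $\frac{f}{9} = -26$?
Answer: $- \frac{59500451}{122} \approx -4.8771 \cdot 10^{5}$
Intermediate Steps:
$f = -234$ ($f = 9 \left(-26\right) = -234$)
$j{\left(J,k \right)} = 9 + J^{2}$ ($j{\left(J,k \right)} = 9 + J J = 9 + J^{2}$)
$y{\left(K,x \right)} = \frac{9 + K + K^{2}}{2 x}$ ($y{\left(K,x \right)} = \frac{K + \left(9 + K^{2}\right)}{x + x} = \frac{9 + K + K^{2}}{2 x}$)
$-488764 + y{\left(621,183 \right)} = -488764 + \frac{9 + 621 + 621^{2}}{2 \cdot 183} = -488764 + \frac{1}{2} \cdot \frac{1}{183} \left(9 + 621 + 385641\right) = -488764 + \frac{1}{2} \cdot \frac{1}{183} \cdot 386271 = -488764 + \frac{128757}{122} = - \frac{59500451}{122}$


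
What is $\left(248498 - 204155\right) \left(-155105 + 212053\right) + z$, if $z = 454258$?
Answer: $2525699422$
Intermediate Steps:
$\left(248498 - 204155\right) \left(-155105 + 212053\right) + z = \left(248498 - 204155\right) \left(-155105 + 212053\right) + 454258 = 44343 \cdot 56948 + 454258 = 2525245164 + 454258 = 2525699422$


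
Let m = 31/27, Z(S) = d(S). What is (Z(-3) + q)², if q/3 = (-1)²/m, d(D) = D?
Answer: 144/961 ≈ 0.14984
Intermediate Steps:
Z(S) = S
m = 31/27 (m = 31*(1/27) = 31/27 ≈ 1.1481)
q = 81/31 (q = 3*((-1)²/(31/27)) = 3*(1*(27/31)) = 3*(27/31) = 81/31 ≈ 2.6129)
(Z(-3) + q)² = (-3 + 81/31)² = (-12/31)² = 144/961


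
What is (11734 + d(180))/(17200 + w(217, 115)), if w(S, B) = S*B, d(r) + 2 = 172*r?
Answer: 42692/42155 ≈ 1.0127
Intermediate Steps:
d(r) = -2 + 172*r
w(S, B) = B*S
(11734 + d(180))/(17200 + w(217, 115)) = (11734 + (-2 + 172*180))/(17200 + 115*217) = (11734 + (-2 + 30960))/(17200 + 24955) = (11734 + 30958)/42155 = 42692*(1/42155) = 42692/42155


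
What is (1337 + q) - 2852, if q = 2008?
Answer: 493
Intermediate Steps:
(1337 + q) - 2852 = (1337 + 2008) - 2852 = 3345 - 2852 = 493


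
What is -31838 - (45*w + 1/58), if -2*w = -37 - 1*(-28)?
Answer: -929175/29 ≈ -32041.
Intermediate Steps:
w = 9/2 (w = -(-37 - 1*(-28))/2 = -(-37 + 28)/2 = -½*(-9) = 9/2 ≈ 4.5000)
-31838 - (45*w + 1/58) = -31838 - (45*(9/2) + 1/58) = -31838 - (405/2 + 1/58) = -31838 - 1*5873/29 = -31838 - 5873/29 = -929175/29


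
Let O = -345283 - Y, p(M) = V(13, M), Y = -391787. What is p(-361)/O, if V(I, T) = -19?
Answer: -19/46504 ≈ -0.00040857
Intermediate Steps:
p(M) = -19
O = 46504 (O = -345283 - 1*(-391787) = -345283 + 391787 = 46504)
p(-361)/O = -19/46504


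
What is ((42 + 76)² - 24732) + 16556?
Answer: 5748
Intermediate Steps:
((42 + 76)² - 24732) + 16556 = (118² - 24732) + 16556 = (13924 - 24732) + 16556 = -10808 + 16556 = 5748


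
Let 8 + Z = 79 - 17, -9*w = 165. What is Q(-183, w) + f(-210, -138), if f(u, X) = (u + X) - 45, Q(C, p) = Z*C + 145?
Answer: -10130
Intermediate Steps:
w = -55/3 (w = -1/9*165 = -55/3 ≈ -18.333)
Z = 54 (Z = -8 + (79 - 17) = -8 + 62 = 54)
Q(C, p) = 145 + 54*C (Q(C, p) = 54*C + 145 = 145 + 54*C)
f(u, X) = -45 + X + u (f(u, X) = (X + u) - 45 = -45 + X + u)
Q(-183, w) + f(-210, -138) = (145 + 54*(-183)) + (-45 - 138 - 210) = (145 - 9882) - 393 = -9737 - 393 = -10130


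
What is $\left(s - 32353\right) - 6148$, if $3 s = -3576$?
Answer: $-39693$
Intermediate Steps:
$s = -1192$ ($s = \frac{1}{3} \left(-3576\right) = -1192$)
$\left(s - 32353\right) - 6148 = \left(-1192 - 32353\right) - 6148 = -33545 - 6148 = -39693$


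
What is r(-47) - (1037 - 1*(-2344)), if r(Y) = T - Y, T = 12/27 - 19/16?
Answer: -480203/144 ≈ -3334.7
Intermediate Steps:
T = -107/144 (T = 12*(1/27) - 19*1/16 = 4/9 - 19/16 = -107/144 ≈ -0.74306)
r(Y) = -107/144 - Y
r(-47) - (1037 - 1*(-2344)) = (-107/144 - 1*(-47)) - (1037 - 1*(-2344)) = (-107/144 + 47) - (1037 + 2344) = 6661/144 - 1*3381 = 6661/144 - 3381 = -480203/144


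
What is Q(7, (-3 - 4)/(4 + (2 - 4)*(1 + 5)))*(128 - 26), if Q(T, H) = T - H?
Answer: 2499/4 ≈ 624.75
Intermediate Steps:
Q(7, (-3 - 4)/(4 + (2 - 4)*(1 + 5)))*(128 - 26) = (7 - (-3 - 4)/(4 + (2 - 4)*(1 + 5)))*(128 - 26) = (7 - (-7)/(4 - 2*6))*102 = (7 - (-7)/(4 - 12))*102 = (7 - (-7)/(-8))*102 = (7 - (-7)*(-1)/8)*102 = (7 - 1*7/8)*102 = (7 - 7/8)*102 = (49/8)*102 = 2499/4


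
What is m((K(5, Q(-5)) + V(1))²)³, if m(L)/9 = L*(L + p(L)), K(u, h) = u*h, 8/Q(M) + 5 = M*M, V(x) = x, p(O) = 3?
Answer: 918330048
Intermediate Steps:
Q(M) = 8/(-5 + M²) (Q(M) = 8/(-5 + M*M) = 8/(-5 + M²))
K(u, h) = h*u
m(L) = 9*L*(3 + L) (m(L) = 9*(L*(L + 3)) = 9*(L*(3 + L)) = 9*L*(3 + L))
m((K(5, Q(-5)) + V(1))²)³ = (9*((8/(-5 + (-5)²))*5 + 1)²*(3 + ((8/(-5 + (-5)²))*5 + 1)²))³ = (9*((8/(-5 + 25))*5 + 1)²*(3 + ((8/(-5 + 25))*5 + 1)²))³ = (9*((8/20)*5 + 1)²*(3 + ((8/20)*5 + 1)²))³ = (9*((8*(1/20))*5 + 1)²*(3 + ((8*(1/20))*5 + 1)²))³ = (9*((⅖)*5 + 1)²*(3 + ((⅖)*5 + 1)²))³ = (9*(2 + 1)²*(3 + (2 + 1)²))³ = (9*3²*(3 + 3²))³ = (9*9*(3 + 9))³ = (9*9*12)³ = 972³ = 918330048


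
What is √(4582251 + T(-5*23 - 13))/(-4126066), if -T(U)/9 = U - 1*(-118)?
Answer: -3*√509149/4126066 ≈ -0.00051881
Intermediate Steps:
T(U) = -1062 - 9*U (T(U) = -9*(U - 1*(-118)) = -9*(U + 118) = -9*(118 + U) = -1062 - 9*U)
√(4582251 + T(-5*23 - 13))/(-4126066) = √(4582251 + (-1062 - 9*(-5*23 - 13)))/(-4126066) = √(4582251 + (-1062 - 9*(-115 - 13)))*(-1/4126066) = √(4582251 + (-1062 - 9*(-128)))*(-1/4126066) = √(4582251 + (-1062 + 1152))*(-1/4126066) = √(4582251 + 90)*(-1/4126066) = √4582341*(-1/4126066) = (3*√509149)*(-1/4126066) = -3*√509149/4126066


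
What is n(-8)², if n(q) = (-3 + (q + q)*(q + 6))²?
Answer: 707281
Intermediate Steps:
n(q) = (-3 + 2*q*(6 + q))² (n(q) = (-3 + (2*q)*(6 + q))² = (-3 + 2*q*(6 + q))²)
n(-8)² = ((-3 + 2*(-8)² + 12*(-8))²)² = ((-3 + 2*64 - 96)²)² = ((-3 + 128 - 96)²)² = (29²)² = 841² = 707281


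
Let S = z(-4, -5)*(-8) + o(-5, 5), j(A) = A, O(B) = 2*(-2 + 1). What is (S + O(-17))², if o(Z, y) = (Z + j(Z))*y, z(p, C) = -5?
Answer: 144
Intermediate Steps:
O(B) = -2 (O(B) = 2*(-1) = -2)
o(Z, y) = 2*Z*y (o(Z, y) = (Z + Z)*y = (2*Z)*y = 2*Z*y)
S = -10 (S = -5*(-8) + 2*(-5)*5 = 40 - 50 = -10)
(S + O(-17))² = (-10 - 2)² = (-12)² = 144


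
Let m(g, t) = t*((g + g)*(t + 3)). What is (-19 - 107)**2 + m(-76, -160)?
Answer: -3802364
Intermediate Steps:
m(g, t) = 2*g*t*(3 + t) (m(g, t) = t*((2*g)*(3 + t)) = t*(2*g*(3 + t)) = 2*g*t*(3 + t))
(-19 - 107)**2 + m(-76, -160) = (-19 - 107)**2 + 2*(-76)*(-160)*(3 - 160) = (-126)**2 + 2*(-76)*(-160)*(-157) = 15876 - 3818240 = -3802364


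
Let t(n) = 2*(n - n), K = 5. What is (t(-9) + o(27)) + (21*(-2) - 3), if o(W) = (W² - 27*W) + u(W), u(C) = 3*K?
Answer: -30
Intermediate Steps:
u(C) = 15 (u(C) = 3*5 = 15)
o(W) = 15 + W² - 27*W (o(W) = (W² - 27*W) + 15 = 15 + W² - 27*W)
t(n) = 0 (t(n) = 2*0 = 0)
(t(-9) + o(27)) + (21*(-2) - 3) = (0 + (15 + 27² - 27*27)) + (21*(-2) - 3) = (0 + (15 + 729 - 729)) + (-42 - 3) = (0 + 15) - 45 = 15 - 45 = -30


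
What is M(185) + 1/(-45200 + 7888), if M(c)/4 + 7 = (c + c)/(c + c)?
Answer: -895489/37312 ≈ -24.000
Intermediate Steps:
M(c) = -24 (M(c) = -28 + 4*((c + c)/(c + c)) = -28 + 4*((2*c)/((2*c))) = -28 + 4*((2*c)*(1/(2*c))) = -28 + 4*1 = -28 + 4 = -24)
M(185) + 1/(-45200 + 7888) = -24 + 1/(-45200 + 7888) = -24 + 1/(-37312) = -24 - 1/37312 = -895489/37312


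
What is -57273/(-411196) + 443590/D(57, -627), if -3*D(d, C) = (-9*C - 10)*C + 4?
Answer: 44087592063/85429282756 ≈ 0.51607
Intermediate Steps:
D(d, C) = -4/3 - C*(-10 - 9*C)/3 (D(d, C) = -((-9*C - 10)*C + 4)/3 = -((-10 - 9*C)*C + 4)/3 = -(C*(-10 - 9*C) + 4)/3 = -(4 + C*(-10 - 9*C))/3 = -4/3 - C*(-10 - 9*C)/3)
-57273/(-411196) + 443590/D(57, -627) = -57273/(-411196) + 443590/(-4/3 + 3*(-627)² + (10/3)*(-627)) = -57273*(-1/411196) + 443590/(-4/3 + 3*393129 - 2090) = 3369/24188 + 443590/(-4/3 + 1179387 - 2090) = 3369/24188 + 443590/(3531887/3) = 3369/24188 + 443590*(3/3531887) = 3369/24188 + 1330770/3531887 = 44087592063/85429282756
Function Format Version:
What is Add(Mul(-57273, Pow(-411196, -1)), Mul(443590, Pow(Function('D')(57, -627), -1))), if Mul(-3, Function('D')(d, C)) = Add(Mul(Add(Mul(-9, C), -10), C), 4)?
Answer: Rational(44087592063, 85429282756) ≈ 0.51607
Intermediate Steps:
Function('D')(d, C) = Add(Rational(-4, 3), Mul(Rational(-1, 3), C, Add(-10, Mul(-9, C)))) (Function('D')(d, C) = Mul(Rational(-1, 3), Add(Mul(Add(Mul(-9, C), -10), C), 4)) = Mul(Rational(-1, 3), Add(Mul(Add(-10, Mul(-9, C)), C), 4)) = Mul(Rational(-1, 3), Add(Mul(C, Add(-10, Mul(-9, C))), 4)) = Mul(Rational(-1, 3), Add(4, Mul(C, Add(-10, Mul(-9, C))))) = Add(Rational(-4, 3), Mul(Rational(-1, 3), C, Add(-10, Mul(-9, C)))))
Add(Mul(-57273, Pow(-411196, -1)), Mul(443590, Pow(Function('D')(57, -627), -1))) = Add(Mul(-57273, Pow(-411196, -1)), Mul(443590, Pow(Add(Rational(-4, 3), Mul(3, Pow(-627, 2)), Mul(Rational(10, 3), -627)), -1))) = Add(Mul(-57273, Rational(-1, 411196)), Mul(443590, Pow(Add(Rational(-4, 3), Mul(3, 393129), -2090), -1))) = Add(Rational(3369, 24188), Mul(443590, Pow(Add(Rational(-4, 3), 1179387, -2090), -1))) = Add(Rational(3369, 24188), Mul(443590, Pow(Rational(3531887, 3), -1))) = Add(Rational(3369, 24188), Mul(443590, Rational(3, 3531887))) = Add(Rational(3369, 24188), Rational(1330770, 3531887)) = Rational(44087592063, 85429282756)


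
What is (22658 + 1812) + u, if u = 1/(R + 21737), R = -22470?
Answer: 17936509/733 ≈ 24470.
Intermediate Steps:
u = -1/733 (u = 1/(-22470 + 21737) = 1/(-733) = -1/733 ≈ -0.0013643)
(22658 + 1812) + u = (22658 + 1812) - 1/733 = 24470 - 1/733 = 17936509/733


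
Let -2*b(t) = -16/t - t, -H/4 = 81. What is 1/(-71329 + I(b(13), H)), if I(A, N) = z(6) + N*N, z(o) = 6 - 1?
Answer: 1/33652 ≈ 2.9716e-5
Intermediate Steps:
H = -324 (H = -4*81 = -324)
z(o) = 5
b(t) = t/2 + 8/t (b(t) = -(-16/t - t)/2 = -(-t - 16/t)/2 = t/2 + 8/t)
I(A, N) = 5 + N**2 (I(A, N) = 5 + N*N = 5 + N**2)
1/(-71329 + I(b(13), H)) = 1/(-71329 + (5 + (-324)**2)) = 1/(-71329 + (5 + 104976)) = 1/(-71329 + 104981) = 1/33652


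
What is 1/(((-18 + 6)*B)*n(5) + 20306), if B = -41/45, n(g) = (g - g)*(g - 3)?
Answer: 1/20306 ≈ 4.9247e-5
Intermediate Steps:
n(g) = 0 (n(g) = 0*(-3 + g) = 0)
B = -41/45 (B = -41*1/45 = -41/45 ≈ -0.91111)
1/(((-18 + 6)*B)*n(5) + 20306) = 1/(((-18 + 6)*(-41/45))*0 + 20306) = 1/(-12*(-41/45)*0 + 20306) = 1/((164/15)*0 + 20306) = 1/(0 + 20306) = 1/20306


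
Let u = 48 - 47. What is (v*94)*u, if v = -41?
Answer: -3854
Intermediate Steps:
u = 1
(v*94)*u = -41*94*1 = -3854*1 = -3854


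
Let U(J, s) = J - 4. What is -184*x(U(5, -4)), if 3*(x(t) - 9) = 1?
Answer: -5152/3 ≈ -1717.3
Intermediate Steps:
U(J, s) = -4 + J
x(t) = 28/3 (x(t) = 9 + (⅓)*1 = 9 + ⅓ = 28/3)
-184*x(U(5, -4)) = -184*28/3 = -5152/3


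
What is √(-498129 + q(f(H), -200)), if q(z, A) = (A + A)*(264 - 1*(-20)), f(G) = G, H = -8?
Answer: I*√611729 ≈ 782.13*I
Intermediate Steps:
q(z, A) = 568*A (q(z, A) = (2*A)*(264 + 20) = (2*A)*284 = 568*A)
√(-498129 + q(f(H), -200)) = √(-498129 + 568*(-200)) = √(-498129 - 113600) = √(-611729) = I*√611729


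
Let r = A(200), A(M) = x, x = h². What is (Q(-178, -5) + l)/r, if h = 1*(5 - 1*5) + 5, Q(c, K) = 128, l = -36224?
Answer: -36096/25 ≈ -1443.8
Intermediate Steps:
h = 5 (h = 1*(5 - 5) + 5 = 1*0 + 5 = 0 + 5 = 5)
x = 25 (x = 5² = 25)
A(M) = 25
r = 25
(Q(-178, -5) + l)/r = (128 - 36224)/25 = -36096*1/25 = -36096/25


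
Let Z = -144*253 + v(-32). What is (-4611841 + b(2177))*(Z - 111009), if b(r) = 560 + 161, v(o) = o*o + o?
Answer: 675293912880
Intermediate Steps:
v(o) = o + o² (v(o) = o² + o = o + o²)
b(r) = 721
Z = -35440 (Z = -144*253 - 32*(1 - 32) = -36432 - 32*(-31) = -36432 + 992 = -35440)
(-4611841 + b(2177))*(Z - 111009) = (-4611841 + 721)*(-35440 - 111009) = -4611120*(-146449) = 675293912880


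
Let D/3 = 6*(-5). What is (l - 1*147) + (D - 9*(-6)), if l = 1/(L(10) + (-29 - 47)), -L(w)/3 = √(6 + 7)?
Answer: -1035673/5659 + 3*√13/5659 ≈ -183.01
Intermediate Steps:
L(w) = -3*√13 (L(w) = -3*√(6 + 7) = -3*√13)
D = -90 (D = 3*(6*(-5)) = 3*(-30) = -90)
l = 1/(-76 - 3*√13) (l = 1/(-3*√13 + (-29 - 47)) = 1/(-3*√13 - 76) = 1/(-76 - 3*√13) ≈ -0.011519)
(l - 1*147) + (D - 9*(-6)) = ((-76/5659 + 3*√13/5659) - 1*147) + (-90 - 9*(-6)) = ((-76/5659 + 3*√13/5659) - 147) + (-90 + 54) = (-831949/5659 + 3*√13/5659) - 36 = -1035673/5659 + 3*√13/5659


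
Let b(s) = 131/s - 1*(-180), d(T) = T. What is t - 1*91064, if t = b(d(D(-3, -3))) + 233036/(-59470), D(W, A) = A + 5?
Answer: -5401209231/59470 ≈ -90822.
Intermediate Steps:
D(W, A) = 5 + A
b(s) = 180 + 131/s (b(s) = 131/s + 180 = 180 + 131/s)
t = 14366849/59470 (t = (180 + 131/(5 - 3)) + 233036/(-59470) = (180 + 131/2) + 233036*(-1/59470) = (180 + 131*(½)) - 116518/29735 = (180 + 131/2) - 116518/29735 = 491/2 - 116518/29735 = 14366849/59470 ≈ 241.58)
t - 1*91064 = 14366849/59470 - 1*91064 = 14366849/59470 - 91064 = -5401209231/59470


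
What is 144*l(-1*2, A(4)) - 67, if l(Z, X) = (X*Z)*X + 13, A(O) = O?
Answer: -2803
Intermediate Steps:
l(Z, X) = 13 + Z*X² (l(Z, X) = Z*X² + 13 = 13 + Z*X²)
144*l(-1*2, A(4)) - 67 = 144*(13 - 1*2*4²) - 67 = 144*(13 - 2*16) - 67 = 144*(13 - 32) - 67 = 144*(-19) - 67 = -2736 - 67 = -2803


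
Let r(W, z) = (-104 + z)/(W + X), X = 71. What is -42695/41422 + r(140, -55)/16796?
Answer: -75657893759/73398872716 ≈ -1.0308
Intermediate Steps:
r(W, z) = (-104 + z)/(71 + W) (r(W, z) = (-104 + z)/(W + 71) = (-104 + z)/(71 + W))
-42695/41422 + r(140, -55)/16796 = -42695/41422 + ((-104 - 55)/(71 + 140))/16796 = -42695*1/41422 + (-159/211)*(1/16796) = -42695/41422 + ((1/211)*(-159))*(1/16796) = -42695/41422 - 159/211*1/16796 = -42695/41422 - 159/3543956 = -75657893759/73398872716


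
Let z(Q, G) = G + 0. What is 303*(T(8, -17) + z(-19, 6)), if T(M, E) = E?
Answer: -3333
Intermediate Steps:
z(Q, G) = G
303*(T(8, -17) + z(-19, 6)) = 303*(-17 + 6) = 303*(-11) = -3333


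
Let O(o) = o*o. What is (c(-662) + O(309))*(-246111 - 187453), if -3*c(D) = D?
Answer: -124478392220/3 ≈ -4.1493e+10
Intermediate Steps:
c(D) = -D/3
O(o) = o**2
(c(-662) + O(309))*(-246111 - 187453) = (-1/3*(-662) + 309**2)*(-246111 - 187453) = (662/3 + 95481)*(-433564) = (287105/3)*(-433564) = -124478392220/3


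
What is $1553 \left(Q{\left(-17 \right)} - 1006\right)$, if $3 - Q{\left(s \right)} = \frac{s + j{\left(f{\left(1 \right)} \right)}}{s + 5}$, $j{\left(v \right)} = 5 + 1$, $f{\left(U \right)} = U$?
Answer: $- \frac{18708991}{12} \approx -1.5591 \cdot 10^{6}$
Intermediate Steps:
$j{\left(v \right)} = 6$
$Q{\left(s \right)} = 3 - \frac{6 + s}{5 + s}$ ($Q{\left(s \right)} = 3 - \frac{s + 6}{s + 5} = 3 - \frac{6 + s}{5 + s}$)
$1553 \left(Q{\left(-17 \right)} - 1006\right) = 1553 \left(\frac{9 + 2 \left(-17\right)}{5 - 17} - 1006\right) = 1553 \left(\frac{9 - 34}{-12} - 1006\right) = 1553 \left(\left(- \frac{1}{12}\right) \left(-25\right) - 1006\right) = 1553 \left(\frac{25}{12} - 1006\right) = 1553 \left(- \frac{12047}{12}\right) = - \frac{18708991}{12}$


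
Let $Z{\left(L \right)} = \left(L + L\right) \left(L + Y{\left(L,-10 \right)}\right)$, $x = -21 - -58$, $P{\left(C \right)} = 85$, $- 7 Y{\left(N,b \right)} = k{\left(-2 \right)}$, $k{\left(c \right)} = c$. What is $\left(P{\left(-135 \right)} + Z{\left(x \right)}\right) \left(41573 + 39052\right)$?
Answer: $\frac{1605163125}{7} \approx 2.2931 \cdot 10^{8}$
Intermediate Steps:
$Y{\left(N,b \right)} = \frac{2}{7}$ ($Y{\left(N,b \right)} = \left(- \frac{1}{7}\right) \left(-2\right) = \frac{2}{7}$)
$x = 37$ ($x = -21 + 58 = 37$)
$Z{\left(L \right)} = 2 L \left(\frac{2}{7} + L\right)$ ($Z{\left(L \right)} = \left(L + L\right) \left(L + \frac{2}{7}\right) = 2 L \left(\frac{2}{7} + L\right)$)
$\left(P{\left(-135 \right)} + Z{\left(x \right)}\right) \left(41573 + 39052\right) = \left(85 + \frac{2}{7} \cdot 37 \left(2 + 7 \cdot 37\right)\right) \left(41573 + 39052\right) = \left(85 + \frac{2}{7} \cdot 37 \left(2 + 259\right)\right) 80625 = \left(85 + \frac{2}{7} \cdot 37 \cdot 261\right) 80625 = \left(85 + \frac{19314}{7}\right) 80625 = \frac{19909}{7} \cdot 80625 = \frac{1605163125}{7}$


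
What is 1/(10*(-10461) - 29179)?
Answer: -1/133789 ≈ -7.4745e-6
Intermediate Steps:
1/(10*(-10461) - 29179) = 1/(-104610 - 29179) = 1/(-133789) = -1/133789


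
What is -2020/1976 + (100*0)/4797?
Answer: -505/494 ≈ -1.0223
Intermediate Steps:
-2020/1976 + (100*0)/4797 = -2020*1/1976 + 0*(1/4797) = -505/494 + 0 = -505/494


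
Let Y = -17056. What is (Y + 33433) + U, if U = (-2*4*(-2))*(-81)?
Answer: 15081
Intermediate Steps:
U = -1296 (U = -8*(-2)*(-81) = 16*(-81) = -1296)
(Y + 33433) + U = (-17056 + 33433) - 1296 = 16377 - 1296 = 15081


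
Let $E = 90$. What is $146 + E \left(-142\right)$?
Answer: $-12634$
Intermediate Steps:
$146 + E \left(-142\right) = 146 + 90 \left(-142\right) = 146 - 12780 = -12634$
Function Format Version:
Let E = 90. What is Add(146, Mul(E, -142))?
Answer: -12634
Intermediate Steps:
Add(146, Mul(E, -142)) = Add(146, Mul(90, -142)) = Add(146, -12780) = -12634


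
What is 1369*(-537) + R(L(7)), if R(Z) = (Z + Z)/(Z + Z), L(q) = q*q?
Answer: -735152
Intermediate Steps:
L(q) = q²
R(Z) = 1 (R(Z) = (2*Z)/((2*Z)) = (2*Z)*(1/(2*Z)) = 1)
1369*(-537) + R(L(7)) = 1369*(-537) + 1 = -735153 + 1 = -735152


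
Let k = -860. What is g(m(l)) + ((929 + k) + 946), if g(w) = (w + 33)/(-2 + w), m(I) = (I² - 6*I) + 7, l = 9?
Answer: 32547/32 ≈ 1017.1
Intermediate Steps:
m(I) = 7 + I² - 6*I
g(w) = (33 + w)/(-2 + w)
g(m(l)) + ((929 + k) + 946) = (33 + (7 + 9² - 6*9))/(-2 + (7 + 9² - 6*9)) + ((929 - 860) + 946) = (33 + (7 + 81 - 54))/(-2 + (7 + 81 - 54)) + (69 + 946) = (33 + 34)/(-2 + 34) + 1015 = 67/32 + 1015 = 32547/32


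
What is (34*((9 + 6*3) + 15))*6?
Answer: 8568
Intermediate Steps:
(34*((9 + 6*3) + 15))*6 = (34*((9 + 18) + 15))*6 = (34*(27 + 15))*6 = (34*42)*6 = 1428*6 = 8568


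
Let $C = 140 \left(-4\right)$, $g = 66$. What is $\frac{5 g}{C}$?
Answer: $- \frac{33}{56} \approx -0.58929$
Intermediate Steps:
$C = -560$
$\frac{5 g}{C} = \frac{5 \cdot 66}{-560} = 330 \left(- \frac{1}{560}\right) = - \frac{33}{56}$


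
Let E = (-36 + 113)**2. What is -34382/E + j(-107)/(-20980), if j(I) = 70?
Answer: -72174939/12439042 ≈ -5.8023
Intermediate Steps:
E = 5929 (E = 77**2 = 5929)
-34382/E + j(-107)/(-20980) = -34382/5929 + 70/(-20980) = -34382*1/5929 + 70*(-1/20980) = -34382/5929 - 7/2098 = -72174939/12439042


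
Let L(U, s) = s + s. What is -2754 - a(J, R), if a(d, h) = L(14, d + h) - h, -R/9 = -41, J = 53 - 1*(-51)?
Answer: -3331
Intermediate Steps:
J = 104 (J = 53 + 51 = 104)
R = 369 (R = -9*(-41) = 369)
L(U, s) = 2*s
a(d, h) = h + 2*d (a(d, h) = 2*(d + h) - h = (2*d + 2*h) - h = h + 2*d)
-2754 - a(J, R) = -2754 - (369 + 2*104) = -2754 - (369 + 208) = -2754 - 1*577 = -2754 - 577 = -3331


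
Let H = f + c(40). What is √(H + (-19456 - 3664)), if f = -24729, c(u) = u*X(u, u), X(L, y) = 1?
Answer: I*√47809 ≈ 218.65*I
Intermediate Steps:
c(u) = u (c(u) = u*1 = u)
H = -24689 (H = -24729 + 40 = -24689)
√(H + (-19456 - 3664)) = √(-24689 + (-19456 - 3664)) = √(-24689 - 23120) = √(-47809) = I*√47809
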